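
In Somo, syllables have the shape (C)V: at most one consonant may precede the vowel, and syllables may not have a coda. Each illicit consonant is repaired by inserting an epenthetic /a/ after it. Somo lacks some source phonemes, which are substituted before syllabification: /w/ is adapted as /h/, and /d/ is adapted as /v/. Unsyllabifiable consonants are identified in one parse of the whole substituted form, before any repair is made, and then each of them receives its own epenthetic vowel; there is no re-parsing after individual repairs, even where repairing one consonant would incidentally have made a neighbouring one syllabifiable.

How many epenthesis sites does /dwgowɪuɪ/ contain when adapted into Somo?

After substitution the input is /vhgohɪuɪ/.
The unsyllabifiable consonants are /v/, /h/; each receives one epenthetic vowel.

2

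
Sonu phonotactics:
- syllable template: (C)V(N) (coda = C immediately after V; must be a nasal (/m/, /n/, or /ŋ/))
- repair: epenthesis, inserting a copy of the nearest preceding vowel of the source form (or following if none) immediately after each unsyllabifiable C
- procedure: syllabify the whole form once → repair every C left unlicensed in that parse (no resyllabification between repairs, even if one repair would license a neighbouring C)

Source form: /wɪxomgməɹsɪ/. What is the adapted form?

wɪxomgoməɹəsɪ

Under (C)V(N), the unsyllabifiable consonants are /g/, /ɹ/ (only a nasal (/m/, /n/, or /ŋ/) is licensed in coda position; onsets are limited to one consonant).
Inserting the epenthetic vowel yields /g/ → /go/, /ɹ/ → /ɹə/.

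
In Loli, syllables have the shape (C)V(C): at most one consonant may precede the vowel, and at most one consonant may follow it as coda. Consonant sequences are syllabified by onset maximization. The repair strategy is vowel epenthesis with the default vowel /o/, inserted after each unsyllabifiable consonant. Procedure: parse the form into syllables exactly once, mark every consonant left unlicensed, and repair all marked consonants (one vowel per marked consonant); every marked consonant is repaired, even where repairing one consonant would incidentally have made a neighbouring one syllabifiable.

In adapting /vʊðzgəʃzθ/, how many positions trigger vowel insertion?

The unsyllabifiable consonants are /z/, /z/, /θ/; each receives one epenthetic vowel.

3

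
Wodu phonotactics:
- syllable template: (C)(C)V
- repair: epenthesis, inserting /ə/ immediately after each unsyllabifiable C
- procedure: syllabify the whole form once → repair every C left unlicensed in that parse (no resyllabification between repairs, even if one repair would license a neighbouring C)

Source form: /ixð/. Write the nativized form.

Under (C)(C)V, the unsyllabifiable consonants are /x/, /ð/ (no codas are permitted; onsets may contain at most 2 consonants).
Inserting the epenthetic vowel yields /x/ → /xə/, /ð/ → /ðə/.

ixəðə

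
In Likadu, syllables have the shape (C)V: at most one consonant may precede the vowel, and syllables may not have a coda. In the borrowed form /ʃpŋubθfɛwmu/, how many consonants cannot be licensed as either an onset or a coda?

5

Under (C)V, the unsyllabifiable consonants are /ʃ/, /p/, /b/, /θ/, /w/ (no codas are permitted; onsets are limited to one consonant).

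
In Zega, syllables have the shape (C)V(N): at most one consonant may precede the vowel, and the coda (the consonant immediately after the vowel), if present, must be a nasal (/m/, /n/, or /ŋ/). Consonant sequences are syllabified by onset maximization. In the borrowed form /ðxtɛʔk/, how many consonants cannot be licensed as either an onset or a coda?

4

Syllabifying with onset maximization leaves /ð/, /x/, /ʔ/, /k/ stranded (only a nasal (/m/, /n/, or /ŋ/) is licensed in coda position; onsets are limited to one consonant).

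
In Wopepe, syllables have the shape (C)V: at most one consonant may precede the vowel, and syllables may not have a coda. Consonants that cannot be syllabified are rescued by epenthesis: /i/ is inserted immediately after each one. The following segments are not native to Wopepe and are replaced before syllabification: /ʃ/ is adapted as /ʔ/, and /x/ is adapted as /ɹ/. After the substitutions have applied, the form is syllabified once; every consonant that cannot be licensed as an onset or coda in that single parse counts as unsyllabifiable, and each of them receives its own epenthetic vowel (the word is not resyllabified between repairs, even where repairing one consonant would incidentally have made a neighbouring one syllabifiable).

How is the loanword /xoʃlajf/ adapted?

ɹoʔilajifi

Substitution: /x/ → /ɹ/, /ʃ/ → /ʔ/, giving /ɹoʔlajf/.
Under (C)V, the unsyllabifiable consonants are /ʔ/, /j/, /f/ (no codas are permitted; onsets are limited to one consonant).
Each unlicensed consonant becomes the onset of a new syllable: /ʔ/ → /ʔi/, /j/ → /ji/, /f/ → /fi/.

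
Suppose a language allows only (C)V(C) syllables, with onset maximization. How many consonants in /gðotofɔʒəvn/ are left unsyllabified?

Under (C)V(C), the unsyllabifiable consonants are /g/, /n/ (at most one coda consonant is licensed; onsets are limited to one consonant).

2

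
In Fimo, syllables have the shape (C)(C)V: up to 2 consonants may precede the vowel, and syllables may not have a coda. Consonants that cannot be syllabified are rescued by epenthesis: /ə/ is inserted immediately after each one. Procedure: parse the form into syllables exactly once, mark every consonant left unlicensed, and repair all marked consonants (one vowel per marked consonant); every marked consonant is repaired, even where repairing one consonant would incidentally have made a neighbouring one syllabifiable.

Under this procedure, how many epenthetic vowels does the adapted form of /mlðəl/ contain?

2

The unsyllabifiable consonants are /m/, /l/; each receives one epenthetic vowel.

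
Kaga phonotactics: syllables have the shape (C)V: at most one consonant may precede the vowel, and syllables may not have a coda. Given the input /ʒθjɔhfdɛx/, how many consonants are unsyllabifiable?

Syllabifying with onset maximization leaves /ʒ/, /θ/, /h/, /f/, /x/ stranded (no codas are permitted; onsets are limited to one consonant).

5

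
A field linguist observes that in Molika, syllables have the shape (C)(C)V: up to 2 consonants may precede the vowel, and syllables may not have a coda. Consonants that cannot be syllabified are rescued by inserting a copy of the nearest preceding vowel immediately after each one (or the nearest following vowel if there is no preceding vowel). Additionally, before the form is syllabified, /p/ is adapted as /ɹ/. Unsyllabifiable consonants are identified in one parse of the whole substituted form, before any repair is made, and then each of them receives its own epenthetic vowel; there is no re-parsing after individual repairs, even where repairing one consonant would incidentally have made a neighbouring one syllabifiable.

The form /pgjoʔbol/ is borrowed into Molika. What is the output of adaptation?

ɹogjoʔbolo

Substitution: /p/ → /ɹ/, giving /ɹgjoʔbol/.
The consonants /ɹ/, /l/ cannot be parsed into a legal (C)(C)V syllable (no codas are permitted; onsets may contain at most 2 consonants).
Epenthesis after each stranded consonant: /ɹ/ → /ɹo/, /l/ → /lo/.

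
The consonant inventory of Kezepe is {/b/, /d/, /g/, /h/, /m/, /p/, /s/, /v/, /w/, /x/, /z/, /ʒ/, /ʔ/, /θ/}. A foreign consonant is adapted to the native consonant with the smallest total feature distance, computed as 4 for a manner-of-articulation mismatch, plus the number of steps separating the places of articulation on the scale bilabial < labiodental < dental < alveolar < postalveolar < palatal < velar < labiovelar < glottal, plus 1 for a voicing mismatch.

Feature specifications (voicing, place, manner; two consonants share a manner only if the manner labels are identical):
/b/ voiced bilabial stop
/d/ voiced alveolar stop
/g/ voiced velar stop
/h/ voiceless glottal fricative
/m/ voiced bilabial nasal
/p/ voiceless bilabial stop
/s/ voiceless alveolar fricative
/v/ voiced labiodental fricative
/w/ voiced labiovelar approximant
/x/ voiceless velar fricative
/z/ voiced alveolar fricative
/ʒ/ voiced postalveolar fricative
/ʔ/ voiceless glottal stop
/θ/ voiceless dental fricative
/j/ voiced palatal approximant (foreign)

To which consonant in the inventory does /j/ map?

/w/ is closest: same manner (approximant), place distance 2 (palatal→labiovelar), same voicing; total 2. Next closest is /g/ at distance 5.

w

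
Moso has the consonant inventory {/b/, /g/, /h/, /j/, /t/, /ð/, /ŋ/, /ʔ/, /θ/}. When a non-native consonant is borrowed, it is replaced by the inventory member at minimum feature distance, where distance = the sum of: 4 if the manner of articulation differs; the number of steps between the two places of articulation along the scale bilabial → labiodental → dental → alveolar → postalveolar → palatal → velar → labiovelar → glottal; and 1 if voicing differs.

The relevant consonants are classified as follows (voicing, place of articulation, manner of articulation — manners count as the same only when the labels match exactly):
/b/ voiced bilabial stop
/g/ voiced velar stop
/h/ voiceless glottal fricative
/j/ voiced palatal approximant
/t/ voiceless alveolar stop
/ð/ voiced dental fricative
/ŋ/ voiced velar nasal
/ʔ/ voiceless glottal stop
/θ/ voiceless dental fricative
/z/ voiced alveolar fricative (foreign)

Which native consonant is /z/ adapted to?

ð

/ð/ is closest: same manner (fricative), place distance 1 (alveolar→dental), same voicing; total 1. Next closest is /θ/ at distance 2.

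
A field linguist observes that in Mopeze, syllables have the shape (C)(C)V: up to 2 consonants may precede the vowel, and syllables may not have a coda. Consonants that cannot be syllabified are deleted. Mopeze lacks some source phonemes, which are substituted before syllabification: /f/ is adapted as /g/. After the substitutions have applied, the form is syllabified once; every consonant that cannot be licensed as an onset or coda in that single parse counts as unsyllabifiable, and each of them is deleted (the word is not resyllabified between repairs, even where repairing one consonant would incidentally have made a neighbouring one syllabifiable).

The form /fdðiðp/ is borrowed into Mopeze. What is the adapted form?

dði

Substitution: /f/ → /g/, giving /gdðiðp/.
Under (C)(C)V, the unsyllabifiable consonants are /g/, /ð/, /p/ (no codas are permitted; onsets may contain at most 2 consonants).
Deleting the stranded consonants removes /g/, /ð/, /p/.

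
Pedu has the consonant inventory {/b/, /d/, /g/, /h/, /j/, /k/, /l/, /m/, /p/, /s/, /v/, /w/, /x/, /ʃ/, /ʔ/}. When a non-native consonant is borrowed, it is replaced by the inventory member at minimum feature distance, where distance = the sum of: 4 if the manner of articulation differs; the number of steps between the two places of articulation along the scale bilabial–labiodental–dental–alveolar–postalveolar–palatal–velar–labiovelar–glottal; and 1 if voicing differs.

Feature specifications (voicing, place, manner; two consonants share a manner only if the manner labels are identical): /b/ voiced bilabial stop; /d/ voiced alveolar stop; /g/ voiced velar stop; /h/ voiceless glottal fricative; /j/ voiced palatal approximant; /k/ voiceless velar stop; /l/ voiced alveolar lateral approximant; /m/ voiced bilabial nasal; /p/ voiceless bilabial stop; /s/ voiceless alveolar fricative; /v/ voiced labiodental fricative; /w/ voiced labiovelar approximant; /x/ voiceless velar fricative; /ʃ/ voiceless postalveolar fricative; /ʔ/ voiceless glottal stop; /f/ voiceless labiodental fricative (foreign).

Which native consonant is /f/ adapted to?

v

/v/ is closest: same manner (fricative), place distance 0 (labiodental→labiodental), voicing differs (+1); total 1. Next closest is /s/ at distance 2.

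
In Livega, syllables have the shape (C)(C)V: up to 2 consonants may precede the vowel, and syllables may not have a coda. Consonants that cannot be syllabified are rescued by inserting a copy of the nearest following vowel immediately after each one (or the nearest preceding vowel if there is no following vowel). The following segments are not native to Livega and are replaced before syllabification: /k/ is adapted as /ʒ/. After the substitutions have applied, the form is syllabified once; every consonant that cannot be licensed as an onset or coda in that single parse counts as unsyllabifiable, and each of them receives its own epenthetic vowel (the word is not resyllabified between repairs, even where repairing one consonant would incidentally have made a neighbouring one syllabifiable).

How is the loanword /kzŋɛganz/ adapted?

Substitution: /k/ → /ʒ/, giving /ʒzŋɛganz/.
The consonants /ʒ/, /n/, /z/ cannot be parsed into a legal (C)(C)V syllable (no codas are permitted; onsets may contain at most 2 consonants).
Inserting the epenthetic vowel yields /ʒ/ → /ʒɛ/, /n/ → /na/, /z/ → /za/.

ʒɛzŋɛganaza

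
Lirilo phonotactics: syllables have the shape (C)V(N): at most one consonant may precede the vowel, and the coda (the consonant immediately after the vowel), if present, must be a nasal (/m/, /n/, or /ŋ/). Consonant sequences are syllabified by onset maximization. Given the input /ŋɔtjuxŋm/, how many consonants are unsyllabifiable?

4

Under (C)V(N), the unsyllabifiable consonants are /t/, /x/, /ŋ/, /m/ (only a nasal (/m/, /n/, or /ŋ/) is licensed in coda position; onsets are limited to one consonant).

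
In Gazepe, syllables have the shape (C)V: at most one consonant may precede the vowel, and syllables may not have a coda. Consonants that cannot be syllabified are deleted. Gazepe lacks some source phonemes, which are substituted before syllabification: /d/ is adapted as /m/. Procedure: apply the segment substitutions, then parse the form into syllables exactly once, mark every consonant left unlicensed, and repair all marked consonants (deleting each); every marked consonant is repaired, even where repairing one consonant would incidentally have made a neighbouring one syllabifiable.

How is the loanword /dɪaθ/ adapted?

Substitution: /d/ → /m/, giving /mɪaθ/.
Under (C)V, the unsyllabifiable consonants are /θ/ (no codas are permitted; onsets are limited to one consonant).
Each unlicensed consonant is deleted: /θ/.

mɪa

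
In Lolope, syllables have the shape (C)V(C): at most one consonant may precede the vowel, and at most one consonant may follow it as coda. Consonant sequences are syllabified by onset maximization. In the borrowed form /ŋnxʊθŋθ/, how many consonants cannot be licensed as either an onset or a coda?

4

The consonants /ŋ/, /n/, /ŋ/, /θ/ cannot be parsed into a legal (C)V(C) syllable (at most one coda consonant is licensed; onsets are limited to one consonant).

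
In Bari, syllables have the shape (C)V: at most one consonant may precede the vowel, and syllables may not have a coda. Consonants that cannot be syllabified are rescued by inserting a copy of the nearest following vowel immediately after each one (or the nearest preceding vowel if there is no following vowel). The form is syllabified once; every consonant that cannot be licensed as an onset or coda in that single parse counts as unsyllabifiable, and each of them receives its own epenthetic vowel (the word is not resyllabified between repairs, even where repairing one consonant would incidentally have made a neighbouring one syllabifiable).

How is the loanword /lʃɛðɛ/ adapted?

lɛʃɛðɛ

Under (C)V, the unsyllabifiable consonants are /l/ (no codas are permitted; onsets are limited to one consonant).
Epenthesis after each stranded consonant: /l/ → /lɛ/.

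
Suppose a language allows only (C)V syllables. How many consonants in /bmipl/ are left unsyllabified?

Under (C)V, the unsyllabifiable consonants are /b/, /p/, /l/ (no codas are permitted; onsets are limited to one consonant).

3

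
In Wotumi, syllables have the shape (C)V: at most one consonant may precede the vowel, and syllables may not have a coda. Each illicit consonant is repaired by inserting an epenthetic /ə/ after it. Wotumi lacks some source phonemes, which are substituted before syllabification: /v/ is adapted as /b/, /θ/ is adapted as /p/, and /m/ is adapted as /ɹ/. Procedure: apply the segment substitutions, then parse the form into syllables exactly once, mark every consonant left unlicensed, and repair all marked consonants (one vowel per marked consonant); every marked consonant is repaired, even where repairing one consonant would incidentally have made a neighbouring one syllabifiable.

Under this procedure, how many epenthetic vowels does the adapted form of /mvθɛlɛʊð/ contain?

After substitution the input is /ɹbpɛlɛʊð/.
The unsyllabifiable consonants are /ɹ/, /b/, /ð/; each receives one epenthetic vowel.

3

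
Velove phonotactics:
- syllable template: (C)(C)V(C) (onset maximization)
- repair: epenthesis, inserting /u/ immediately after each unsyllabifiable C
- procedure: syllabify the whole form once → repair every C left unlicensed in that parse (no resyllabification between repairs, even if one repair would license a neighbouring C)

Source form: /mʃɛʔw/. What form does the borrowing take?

mʃɛʔwu

The consonants /w/ cannot be parsed into a legal (C)(C)V(C) syllable (at most one coda consonant is licensed; onsets may contain at most 2 consonants).
Each unlicensed consonant becomes the onset of a new syllable: /w/ → /wu/.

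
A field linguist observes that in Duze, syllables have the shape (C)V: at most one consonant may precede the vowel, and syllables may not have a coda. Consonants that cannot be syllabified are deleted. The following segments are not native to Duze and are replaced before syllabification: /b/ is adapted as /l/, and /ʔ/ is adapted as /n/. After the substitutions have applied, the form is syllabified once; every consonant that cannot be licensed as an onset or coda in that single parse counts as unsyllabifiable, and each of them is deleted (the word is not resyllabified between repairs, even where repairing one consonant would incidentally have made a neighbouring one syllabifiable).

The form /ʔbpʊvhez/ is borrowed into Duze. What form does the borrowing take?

pʊhe

Substitution: /ʔ/ → /n/, /b/ → /l/, giving /nlpʊvhez/.
Syllabifying with onset maximization leaves /n/, /l/, /v/, /z/ stranded (no codas are permitted; onsets are limited to one consonant).
Each unlicensed consonant is deleted: /n/, /l/, /v/, /z/.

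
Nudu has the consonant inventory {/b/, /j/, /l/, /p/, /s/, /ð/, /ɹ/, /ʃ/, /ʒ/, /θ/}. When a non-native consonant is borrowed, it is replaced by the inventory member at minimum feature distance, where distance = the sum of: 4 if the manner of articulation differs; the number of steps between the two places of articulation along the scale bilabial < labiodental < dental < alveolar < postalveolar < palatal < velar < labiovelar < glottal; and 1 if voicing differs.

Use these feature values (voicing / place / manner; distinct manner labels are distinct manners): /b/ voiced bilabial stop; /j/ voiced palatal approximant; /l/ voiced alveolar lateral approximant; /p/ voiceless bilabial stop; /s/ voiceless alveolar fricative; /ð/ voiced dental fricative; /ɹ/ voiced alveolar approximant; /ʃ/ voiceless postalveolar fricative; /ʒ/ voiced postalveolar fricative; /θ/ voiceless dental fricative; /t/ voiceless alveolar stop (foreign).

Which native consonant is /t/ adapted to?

/p/ is closest: same manner (stop), place distance 3 (alveolar→bilabial), same voicing; total 3. Next closest is /b/ at distance 4.

p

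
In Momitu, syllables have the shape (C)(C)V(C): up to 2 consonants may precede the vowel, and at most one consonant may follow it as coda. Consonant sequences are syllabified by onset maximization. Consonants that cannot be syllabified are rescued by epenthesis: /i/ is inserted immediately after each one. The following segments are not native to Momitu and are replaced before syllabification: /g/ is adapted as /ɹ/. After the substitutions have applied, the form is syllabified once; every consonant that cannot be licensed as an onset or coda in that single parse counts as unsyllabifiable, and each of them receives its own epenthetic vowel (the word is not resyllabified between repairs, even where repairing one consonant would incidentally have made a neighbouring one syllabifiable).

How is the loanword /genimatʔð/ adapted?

Substitution: /g/ → /ɹ/, giving /ɹenimatʔð/.
The consonants /ʔ/, /ð/ cannot be parsed into a legal (C)(C)V(C) syllable (at most one coda consonant is licensed; onsets may contain at most 2 consonants).
Each unlicensed consonant becomes the onset of a new syllable: /ʔ/ → /ʔi/, /ð/ → /ði/.

ɹenimatʔiði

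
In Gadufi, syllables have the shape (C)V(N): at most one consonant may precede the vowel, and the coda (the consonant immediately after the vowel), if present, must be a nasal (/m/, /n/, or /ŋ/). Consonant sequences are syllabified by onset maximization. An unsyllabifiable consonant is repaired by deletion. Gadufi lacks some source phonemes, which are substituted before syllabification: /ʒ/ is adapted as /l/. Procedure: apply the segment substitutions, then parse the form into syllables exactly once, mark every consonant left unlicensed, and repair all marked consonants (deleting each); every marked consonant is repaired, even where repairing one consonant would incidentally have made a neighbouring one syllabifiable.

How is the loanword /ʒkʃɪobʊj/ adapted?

ʃɪobʊ

Substitution: /ʒ/ → /l/, giving /lkʃɪobʊj/.
The consonants /l/, /k/, /j/ cannot be parsed into a legal (C)V(N) syllable (only a nasal (/m/, /n/, or /ŋ/) is licensed in coda position; onsets are limited to one consonant).
Deleting the stranded consonants removes /l/, /k/, /j/.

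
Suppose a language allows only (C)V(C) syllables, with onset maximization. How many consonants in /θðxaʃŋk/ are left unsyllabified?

Syllabifying with onset maximization leaves /θ/, /ð/, /ŋ/, /k/ stranded (at most one coda consonant is licensed; onsets are limited to one consonant).

4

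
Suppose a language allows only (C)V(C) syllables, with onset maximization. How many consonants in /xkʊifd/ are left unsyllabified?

Under (C)V(C), the unsyllabifiable consonants are /x/, /d/ (at most one coda consonant is licensed; onsets are limited to one consonant).

2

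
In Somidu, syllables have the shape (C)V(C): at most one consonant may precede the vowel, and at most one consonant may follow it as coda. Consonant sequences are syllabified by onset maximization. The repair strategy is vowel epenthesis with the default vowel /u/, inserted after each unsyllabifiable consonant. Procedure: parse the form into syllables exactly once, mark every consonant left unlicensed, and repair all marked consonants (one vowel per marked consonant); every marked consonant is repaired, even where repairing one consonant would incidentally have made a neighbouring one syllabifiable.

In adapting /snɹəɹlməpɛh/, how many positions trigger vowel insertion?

3

The unsyllabifiable consonants are /s/, /n/, /l/; each receives one epenthetic vowel.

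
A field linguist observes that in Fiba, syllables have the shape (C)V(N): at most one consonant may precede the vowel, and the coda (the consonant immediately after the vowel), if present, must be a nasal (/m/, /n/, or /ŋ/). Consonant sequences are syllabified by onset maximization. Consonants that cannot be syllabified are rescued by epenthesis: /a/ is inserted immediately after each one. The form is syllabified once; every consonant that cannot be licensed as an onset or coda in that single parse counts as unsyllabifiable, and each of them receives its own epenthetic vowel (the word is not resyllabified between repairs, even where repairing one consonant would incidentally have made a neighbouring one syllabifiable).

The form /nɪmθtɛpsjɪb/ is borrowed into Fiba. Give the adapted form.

Syllabifying with onset maximization leaves /θ/, /p/, /s/, /b/ stranded (only a nasal (/m/, /n/, or /ŋ/) is licensed in coda position; onsets are limited to one consonant).
Inserting the epenthetic vowel yields /θ/ → /θa/, /p/ → /pa/, /s/ → /sa/, /b/ → /ba/.

nɪmθatɛpasajɪba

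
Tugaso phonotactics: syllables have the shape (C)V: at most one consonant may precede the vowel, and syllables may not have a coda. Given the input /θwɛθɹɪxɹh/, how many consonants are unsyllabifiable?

5

The consonants /θ/, /θ/, /x/, /ɹ/, /h/ cannot be parsed into a legal (C)V syllable (no codas are permitted; onsets are limited to one consonant).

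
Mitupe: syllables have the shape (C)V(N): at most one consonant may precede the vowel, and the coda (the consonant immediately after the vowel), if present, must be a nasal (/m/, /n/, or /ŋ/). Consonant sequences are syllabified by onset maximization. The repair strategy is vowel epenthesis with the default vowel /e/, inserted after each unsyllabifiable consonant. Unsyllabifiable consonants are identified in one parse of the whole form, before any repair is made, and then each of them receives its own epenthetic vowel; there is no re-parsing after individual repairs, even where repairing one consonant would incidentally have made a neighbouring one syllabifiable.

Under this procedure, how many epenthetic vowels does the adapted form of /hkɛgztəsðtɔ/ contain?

5

The unsyllabifiable consonants are /h/, /g/, /z/, /s/, /ð/; each receives one epenthetic vowel.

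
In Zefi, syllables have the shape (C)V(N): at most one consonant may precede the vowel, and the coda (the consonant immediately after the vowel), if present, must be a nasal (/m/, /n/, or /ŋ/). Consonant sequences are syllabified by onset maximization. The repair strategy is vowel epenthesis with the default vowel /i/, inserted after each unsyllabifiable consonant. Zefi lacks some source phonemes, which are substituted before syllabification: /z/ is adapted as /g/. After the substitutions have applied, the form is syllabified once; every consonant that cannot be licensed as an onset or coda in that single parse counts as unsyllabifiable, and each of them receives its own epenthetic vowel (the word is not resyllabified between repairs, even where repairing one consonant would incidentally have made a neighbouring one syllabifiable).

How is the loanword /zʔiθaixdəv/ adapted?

giʔiθaixidəvi

Substitution: /z/ → /g/, giving /gʔiθaixdəv/.
Syllabifying with onset maximization leaves /g/, /x/, /v/ stranded (only a nasal (/m/, /n/, or /ŋ/) is licensed in coda position; onsets are limited to one consonant).
Inserting the epenthetic vowel yields /g/ → /gi/, /x/ → /xi/, /v/ → /vi/.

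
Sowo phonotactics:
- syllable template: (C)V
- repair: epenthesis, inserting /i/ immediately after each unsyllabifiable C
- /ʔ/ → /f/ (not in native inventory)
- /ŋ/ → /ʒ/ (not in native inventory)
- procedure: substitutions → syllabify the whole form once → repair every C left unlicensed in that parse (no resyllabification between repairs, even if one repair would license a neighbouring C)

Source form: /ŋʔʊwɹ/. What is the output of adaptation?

Substitution: /ŋ/ → /ʒ/, /ʔ/ → /f/, giving /ʒfʊwɹ/.
Syllabifying with onset maximization leaves /ʒ/, /w/, /ɹ/ stranded (no codas are permitted; onsets are limited to one consonant).
Inserting the epenthetic vowel yields /ʒ/ → /ʒi/, /w/ → /wi/, /ɹ/ → /ɹi/.

ʒifʊwiɹi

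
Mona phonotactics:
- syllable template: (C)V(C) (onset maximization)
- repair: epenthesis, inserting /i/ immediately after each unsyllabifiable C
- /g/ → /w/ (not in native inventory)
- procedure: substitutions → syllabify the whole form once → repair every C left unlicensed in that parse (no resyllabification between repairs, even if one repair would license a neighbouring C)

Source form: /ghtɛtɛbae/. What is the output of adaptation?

Substitution: /g/ → /w/, giving /whtɛtɛbae/.
The consonants /w/, /h/ cannot be parsed into a legal (C)V(C) syllable (at most one coda consonant is licensed; onsets are limited to one consonant).
Inserting the epenthetic vowel yields /w/ → /wi/, /h/ → /hi/.

wihitɛtɛbae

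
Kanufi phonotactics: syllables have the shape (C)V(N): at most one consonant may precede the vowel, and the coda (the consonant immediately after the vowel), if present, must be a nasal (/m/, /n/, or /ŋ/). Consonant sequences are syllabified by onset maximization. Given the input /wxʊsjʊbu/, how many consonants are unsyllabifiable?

2

Syllabifying with onset maximization leaves /w/, /s/ stranded (only a nasal (/m/, /n/, or /ŋ/) is licensed in coda position; onsets are limited to one consonant).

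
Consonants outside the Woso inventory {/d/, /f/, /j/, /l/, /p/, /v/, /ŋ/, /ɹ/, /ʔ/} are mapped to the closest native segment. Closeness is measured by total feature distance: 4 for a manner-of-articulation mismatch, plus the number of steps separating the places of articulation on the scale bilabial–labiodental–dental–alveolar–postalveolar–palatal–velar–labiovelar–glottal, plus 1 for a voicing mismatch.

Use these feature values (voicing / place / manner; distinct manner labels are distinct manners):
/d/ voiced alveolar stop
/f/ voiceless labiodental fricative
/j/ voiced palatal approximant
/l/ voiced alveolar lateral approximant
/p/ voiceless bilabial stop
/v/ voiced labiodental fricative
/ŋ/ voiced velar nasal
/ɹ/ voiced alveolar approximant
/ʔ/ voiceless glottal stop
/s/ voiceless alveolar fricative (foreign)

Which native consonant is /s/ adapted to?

/f/ is closest: same manner (fricative), place distance 2 (alveolar→labiodental), same voicing; total 2. Next closest is /v/ at distance 3.

f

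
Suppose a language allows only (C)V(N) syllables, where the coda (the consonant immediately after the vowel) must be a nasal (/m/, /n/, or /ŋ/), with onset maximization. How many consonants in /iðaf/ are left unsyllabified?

1

Under (C)V(N), the unsyllabifiable consonants are /f/ (only a nasal (/m/, /n/, or /ŋ/) is licensed in coda position; onsets are limited to one consonant).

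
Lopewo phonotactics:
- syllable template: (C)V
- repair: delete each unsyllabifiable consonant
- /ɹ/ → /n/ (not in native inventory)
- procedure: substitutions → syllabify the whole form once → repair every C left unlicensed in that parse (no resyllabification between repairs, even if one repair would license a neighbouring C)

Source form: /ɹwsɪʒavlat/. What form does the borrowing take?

Substitution: /ɹ/ → /n/, giving /nwsɪʒavlat/.
Syllabifying with onset maximization leaves /n/, /w/, /v/, /t/ stranded (no codas are permitted; onsets are limited to one consonant).
Deletion applies to /n/, /w/, /v/, /t/.

sɪʒala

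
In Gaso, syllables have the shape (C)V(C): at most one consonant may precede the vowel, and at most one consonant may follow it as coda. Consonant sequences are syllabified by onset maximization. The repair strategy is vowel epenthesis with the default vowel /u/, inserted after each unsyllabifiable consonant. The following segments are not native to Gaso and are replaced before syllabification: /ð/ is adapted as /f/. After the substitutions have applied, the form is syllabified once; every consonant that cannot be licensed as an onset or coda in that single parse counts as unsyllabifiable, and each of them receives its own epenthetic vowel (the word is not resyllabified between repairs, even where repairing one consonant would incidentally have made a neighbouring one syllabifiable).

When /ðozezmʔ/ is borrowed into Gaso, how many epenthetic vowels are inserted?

After substitution the input is /fozezmʔ/.
The unsyllabifiable consonants are /m/, /ʔ/; each receives one epenthetic vowel.

2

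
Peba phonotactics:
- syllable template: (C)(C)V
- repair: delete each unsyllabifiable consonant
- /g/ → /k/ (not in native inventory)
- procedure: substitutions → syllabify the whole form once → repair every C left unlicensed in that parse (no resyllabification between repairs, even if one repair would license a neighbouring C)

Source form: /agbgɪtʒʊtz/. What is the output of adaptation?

Substitution: /g/ → /k/, giving /akbkɪtʒʊtz/.
Syllabifying with onset maximization leaves /k/, /t/, /z/ stranded (no codas are permitted; onsets may contain at most 2 consonants).
Each unlicensed consonant is deleted: /k/, /t/, /z/.

abkɪtʒʊ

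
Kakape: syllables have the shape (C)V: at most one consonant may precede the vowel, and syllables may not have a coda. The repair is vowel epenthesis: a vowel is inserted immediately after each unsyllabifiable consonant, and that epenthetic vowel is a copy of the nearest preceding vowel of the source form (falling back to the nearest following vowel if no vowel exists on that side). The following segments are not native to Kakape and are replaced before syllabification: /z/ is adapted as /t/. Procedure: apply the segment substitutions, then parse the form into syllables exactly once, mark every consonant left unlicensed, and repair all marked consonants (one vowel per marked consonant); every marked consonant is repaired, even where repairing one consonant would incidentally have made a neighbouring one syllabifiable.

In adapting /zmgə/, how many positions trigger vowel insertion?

After substitution the input is /tmgə/.
The unsyllabifiable consonants are /t/, /m/; each receives one epenthetic vowel.

2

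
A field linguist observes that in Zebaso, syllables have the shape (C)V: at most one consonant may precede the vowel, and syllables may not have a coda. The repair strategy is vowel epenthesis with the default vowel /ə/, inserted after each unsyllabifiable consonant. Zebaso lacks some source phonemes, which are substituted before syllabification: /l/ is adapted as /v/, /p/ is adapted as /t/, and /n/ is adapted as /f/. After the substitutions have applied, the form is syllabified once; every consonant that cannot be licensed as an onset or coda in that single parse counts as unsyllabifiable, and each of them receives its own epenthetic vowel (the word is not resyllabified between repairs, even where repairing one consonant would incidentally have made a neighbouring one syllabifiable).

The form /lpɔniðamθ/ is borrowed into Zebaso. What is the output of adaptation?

Substitution: /l/ → /v/, /p/ → /t/, /n/ → /f/, giving /vtɔfiðamθ/.
The consonants /v/, /m/, /θ/ cannot be parsed into a legal (C)V syllable (no codas are permitted; onsets are limited to one consonant).
Each unlicensed consonant becomes the onset of a new syllable: /v/ → /və/, /m/ → /mə/, /θ/ → /θə/.

vətɔfiðaməθə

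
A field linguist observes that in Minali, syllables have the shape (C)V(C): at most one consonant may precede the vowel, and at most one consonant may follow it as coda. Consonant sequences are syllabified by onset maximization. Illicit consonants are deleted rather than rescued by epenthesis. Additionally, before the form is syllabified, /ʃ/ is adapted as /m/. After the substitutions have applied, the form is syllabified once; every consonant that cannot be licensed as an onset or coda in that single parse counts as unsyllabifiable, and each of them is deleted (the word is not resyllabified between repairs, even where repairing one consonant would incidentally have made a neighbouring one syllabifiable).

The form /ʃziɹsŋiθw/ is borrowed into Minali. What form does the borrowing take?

Substitution: /ʃ/ → /m/, giving /mziɹsŋiθw/.
Under (C)V(C), the unsyllabifiable consonants are /m/, /s/, /w/ (at most one coda consonant is licensed; onsets are limited to one consonant).
Each unlicensed consonant is deleted: /m/, /s/, /w/.

ziɹŋiθ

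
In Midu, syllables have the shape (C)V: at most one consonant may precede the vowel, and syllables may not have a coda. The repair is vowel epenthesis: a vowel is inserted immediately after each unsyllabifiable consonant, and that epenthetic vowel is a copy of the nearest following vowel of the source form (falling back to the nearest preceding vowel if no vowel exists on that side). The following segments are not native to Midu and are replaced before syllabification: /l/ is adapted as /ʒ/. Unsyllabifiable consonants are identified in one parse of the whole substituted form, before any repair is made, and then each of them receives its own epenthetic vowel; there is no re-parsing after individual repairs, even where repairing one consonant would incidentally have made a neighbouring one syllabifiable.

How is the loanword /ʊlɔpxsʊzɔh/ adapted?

ʊʒɔpʊxʊsʊzɔhɔ

Substitution: /l/ → /ʒ/, giving /ʊʒɔpxsʊzɔh/.
Syllabifying with onset maximization leaves /p/, /x/, /h/ stranded (no codas are permitted; onsets are limited to one consonant).
Each unlicensed consonant becomes the onset of a new syllable: /p/ → /pʊ/, /x/ → /xʊ/, /h/ → /hɔ/.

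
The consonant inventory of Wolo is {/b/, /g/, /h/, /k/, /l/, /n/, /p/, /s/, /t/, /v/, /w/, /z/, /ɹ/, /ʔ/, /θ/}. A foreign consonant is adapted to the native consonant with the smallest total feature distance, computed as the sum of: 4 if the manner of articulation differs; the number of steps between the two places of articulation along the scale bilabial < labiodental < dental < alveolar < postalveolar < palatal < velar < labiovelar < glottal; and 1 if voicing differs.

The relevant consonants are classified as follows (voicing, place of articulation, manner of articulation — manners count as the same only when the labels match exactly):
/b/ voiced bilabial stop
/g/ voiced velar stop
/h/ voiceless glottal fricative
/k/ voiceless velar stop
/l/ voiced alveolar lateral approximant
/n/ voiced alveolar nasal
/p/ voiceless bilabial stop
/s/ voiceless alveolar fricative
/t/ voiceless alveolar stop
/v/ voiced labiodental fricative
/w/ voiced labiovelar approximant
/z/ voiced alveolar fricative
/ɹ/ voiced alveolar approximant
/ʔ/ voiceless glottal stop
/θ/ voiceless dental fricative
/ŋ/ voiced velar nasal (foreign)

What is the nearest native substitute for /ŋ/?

/n/ is closest: same manner (nasal), place distance 3 (velar→alveolar), same voicing; total 3. Next closest is /g/ at distance 4.

n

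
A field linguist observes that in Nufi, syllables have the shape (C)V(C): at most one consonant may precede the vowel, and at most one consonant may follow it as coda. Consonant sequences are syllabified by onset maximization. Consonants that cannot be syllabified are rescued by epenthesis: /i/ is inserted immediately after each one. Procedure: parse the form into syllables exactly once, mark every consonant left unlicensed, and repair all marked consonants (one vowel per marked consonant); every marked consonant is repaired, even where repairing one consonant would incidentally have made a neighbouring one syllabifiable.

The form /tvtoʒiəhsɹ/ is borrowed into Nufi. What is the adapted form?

tivitoʒiəhsiɹi

Under (C)V(C), the unsyllabifiable consonants are /t/, /v/, /s/, /ɹ/ (at most one coda consonant is licensed; onsets are limited to one consonant).
Inserting the epenthetic vowel yields /t/ → /ti/, /v/ → /vi/, /s/ → /si/, /ɹ/ → /ɹi/.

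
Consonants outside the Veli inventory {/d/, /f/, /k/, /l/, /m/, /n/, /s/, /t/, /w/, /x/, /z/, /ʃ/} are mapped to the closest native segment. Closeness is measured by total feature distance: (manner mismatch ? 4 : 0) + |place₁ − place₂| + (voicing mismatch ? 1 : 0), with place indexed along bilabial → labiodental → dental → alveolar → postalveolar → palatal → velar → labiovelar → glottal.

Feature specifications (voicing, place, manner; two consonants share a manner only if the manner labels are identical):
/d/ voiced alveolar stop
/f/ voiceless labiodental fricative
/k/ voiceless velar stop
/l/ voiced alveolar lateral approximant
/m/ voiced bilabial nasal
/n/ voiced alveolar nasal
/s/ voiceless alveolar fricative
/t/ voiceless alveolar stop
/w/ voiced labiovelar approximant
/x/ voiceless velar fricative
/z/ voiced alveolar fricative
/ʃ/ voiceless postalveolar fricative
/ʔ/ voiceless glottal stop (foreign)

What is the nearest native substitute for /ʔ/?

/k/ is closest: same manner (stop), place distance 2 (glottal→velar), same voicing; total 2. Next closest is /t/ at distance 5.

k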